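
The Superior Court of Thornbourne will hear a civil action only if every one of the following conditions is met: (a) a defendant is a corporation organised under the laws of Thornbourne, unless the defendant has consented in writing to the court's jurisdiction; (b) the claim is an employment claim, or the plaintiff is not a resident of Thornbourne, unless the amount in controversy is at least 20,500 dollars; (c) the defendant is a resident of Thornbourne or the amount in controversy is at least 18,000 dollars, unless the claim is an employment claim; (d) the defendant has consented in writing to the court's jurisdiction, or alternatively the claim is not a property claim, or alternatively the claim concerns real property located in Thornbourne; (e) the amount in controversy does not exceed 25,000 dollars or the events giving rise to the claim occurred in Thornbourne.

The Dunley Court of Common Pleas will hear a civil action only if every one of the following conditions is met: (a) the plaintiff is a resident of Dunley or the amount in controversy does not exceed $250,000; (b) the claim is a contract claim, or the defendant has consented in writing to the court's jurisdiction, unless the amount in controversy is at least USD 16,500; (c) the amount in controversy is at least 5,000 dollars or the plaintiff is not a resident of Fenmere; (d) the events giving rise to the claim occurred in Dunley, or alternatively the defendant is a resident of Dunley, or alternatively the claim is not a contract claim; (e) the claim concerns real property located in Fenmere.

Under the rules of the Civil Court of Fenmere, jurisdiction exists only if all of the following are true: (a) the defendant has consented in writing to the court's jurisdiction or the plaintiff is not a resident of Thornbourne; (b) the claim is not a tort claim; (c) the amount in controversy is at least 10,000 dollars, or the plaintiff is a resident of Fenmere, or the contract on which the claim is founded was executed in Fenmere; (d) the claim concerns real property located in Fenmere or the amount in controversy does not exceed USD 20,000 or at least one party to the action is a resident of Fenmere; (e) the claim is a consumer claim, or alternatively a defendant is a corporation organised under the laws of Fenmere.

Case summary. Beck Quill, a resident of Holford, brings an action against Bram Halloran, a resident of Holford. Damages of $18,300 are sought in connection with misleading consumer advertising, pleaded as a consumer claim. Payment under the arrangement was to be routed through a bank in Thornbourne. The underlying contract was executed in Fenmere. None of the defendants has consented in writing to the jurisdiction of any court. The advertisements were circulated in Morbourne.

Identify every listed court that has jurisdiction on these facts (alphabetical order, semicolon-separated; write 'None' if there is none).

The Superior Court of Thornbourne:
  (a) No defendant is a corporation. The proviso offers no rescue either, since no such written consent has been filed. Not met.
  (b) The plaintiff resides in Holford, which is not Thornbourne, so one alternative holds. Satisfied.
  (c) The amount in controversy is USD 18,300, which meets the 18,000 dollars floor, which satisfies one of the alternatives. Met.
  (d) The claim is a consumer claim, not a property claim, so this disjunct is met. Condition met.
  (e) The amount in controversy is 18,300 dollars, within the USD 25,000 ceiling — that alternative is enough. Met.
  → No jurisdiction.
The Dunley Court of Common Pleas:
  (a) The amount in controversy is $18,300, within the $250,000 ceiling, so one alternative holds. Condition met.
  (b) The claim is a consumer claim, not a contract claim; no such written consent has been filed — no alternative holds. But the amount in controversy is USD 18,300, which meets the USD 16,500 floor, and the 'unless' clause therefore excuses the requirement. Satisfied.
  (c) The amount in controversy is 18,300 dollars, which meets the 5,000 dollars floor, which satisfies one of the alternatives. Met.
  (d) The claim is a consumer claim, not a contract claim, so one alternative holds. Condition met.
  (e) The claim does not concern real property. Fails.
  → No jurisdiction.
The Civil Court of Fenmere:
  (a) The plaintiff resides in Holford, which is not Thornbourne, which satisfies one of the alternatives. Met.
  (b) The claim is a consumer claim, not a tort claim. Met.
  (c) The amount in controversy is 18,300 dollars, which meets the $10,000 floor, so this disjunct is met. Satisfied.
  (d) The amount in controversy is 18,300 dollars, within the USD 20,000 ceiling, so one alternative holds. Condition met.
  (e) The claim is a consumer claim, which satisfies one of the alternatives. Satisfied.
  → Every requirement is satisfied — jurisdiction.

the Civil Court of Fenmere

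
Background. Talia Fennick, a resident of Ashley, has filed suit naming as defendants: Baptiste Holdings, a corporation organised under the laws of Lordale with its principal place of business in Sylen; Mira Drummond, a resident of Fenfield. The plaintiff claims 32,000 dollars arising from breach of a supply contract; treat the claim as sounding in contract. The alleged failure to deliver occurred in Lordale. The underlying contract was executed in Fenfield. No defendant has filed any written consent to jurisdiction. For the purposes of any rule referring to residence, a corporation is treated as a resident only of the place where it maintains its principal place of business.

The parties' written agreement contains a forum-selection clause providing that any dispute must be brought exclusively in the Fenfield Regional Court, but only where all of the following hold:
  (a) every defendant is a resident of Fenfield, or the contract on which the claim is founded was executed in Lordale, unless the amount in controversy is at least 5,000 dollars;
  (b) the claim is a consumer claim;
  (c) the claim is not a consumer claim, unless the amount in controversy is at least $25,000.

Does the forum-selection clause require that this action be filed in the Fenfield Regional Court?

No

The Fenfield Regional Court:
  (a) The defendants reside as follows — Baptiste Holdings in Sylen, Mira Drummond in Fenfield — not all in Fenfield; the contract was executed in Fenfield, not Lordale — no alternative holds. However, the amount in controversy is USD 32,000, which meets the 5,000 dollars floor, so the 'unless' proviso supplies this condition. Condition met.
  (b) The claim is a contract claim, not a consumer claim. Condition not met.
  (c) The claim is a contract claim, not a consumer claim. Met.
  → Forum clause is not triggered.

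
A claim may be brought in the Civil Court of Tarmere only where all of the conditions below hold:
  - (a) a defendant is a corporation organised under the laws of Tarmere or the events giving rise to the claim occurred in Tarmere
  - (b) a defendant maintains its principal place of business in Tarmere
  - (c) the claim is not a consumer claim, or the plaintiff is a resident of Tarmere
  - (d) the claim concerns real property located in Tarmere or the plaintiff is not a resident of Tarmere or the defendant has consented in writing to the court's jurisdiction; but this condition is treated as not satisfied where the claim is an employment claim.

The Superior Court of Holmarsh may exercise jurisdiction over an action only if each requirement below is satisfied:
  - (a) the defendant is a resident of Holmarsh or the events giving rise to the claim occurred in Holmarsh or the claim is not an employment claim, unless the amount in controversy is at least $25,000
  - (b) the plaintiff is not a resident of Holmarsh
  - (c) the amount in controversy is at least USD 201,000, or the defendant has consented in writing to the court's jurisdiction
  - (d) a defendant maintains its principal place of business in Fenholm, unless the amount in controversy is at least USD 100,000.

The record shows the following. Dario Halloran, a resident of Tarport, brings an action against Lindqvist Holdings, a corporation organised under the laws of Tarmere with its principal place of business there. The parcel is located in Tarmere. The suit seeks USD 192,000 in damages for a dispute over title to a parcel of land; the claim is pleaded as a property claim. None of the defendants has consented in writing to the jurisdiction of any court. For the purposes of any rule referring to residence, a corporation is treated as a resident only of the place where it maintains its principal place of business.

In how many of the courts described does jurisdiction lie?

The Civil Court of Tarmere:
  (a) Lindqvist Holdings is organised under the laws of Tarmere — that alternative is enough. Condition met.
  (b) Lindqvist Holdings has its principal place of business in Tarmere. Satisfied.
  (c) The claim is a property claim, not a consumer claim, so one alternative holds. Satisfied.
  (d) The property lies in Tarmere, so this disjunct is met. And the carve-out is inapplicable — the claim is a property claim, not an employment claim. Satisfied.
  → Every requirement is satisfied — jurisdiction.
The Superior Court of Holmarsh:
  (a) The claim is a property claim, not an employment claim — that alternative is enough. Condition met.
  (b) The plaintiff resides in Tarport, which is not Holmarsh. Satisfied.
  (c) The amount in controversy is USD 192,000, below the 201,000 dollars floor; no such written consent has been filed — every alternative fails. Condition not met.
  (d) The corporate defendant(s) have their principal place of business in Tarmere, not Fenholm. However, the amount in controversy is USD 192,000, which meets the $100,000 floor, so the 'unless' proviso supplies this condition. Satisfied.
  → No jurisdiction.
Courts with jurisdiction: the Civil Court of Tarmere — 1 in total.

1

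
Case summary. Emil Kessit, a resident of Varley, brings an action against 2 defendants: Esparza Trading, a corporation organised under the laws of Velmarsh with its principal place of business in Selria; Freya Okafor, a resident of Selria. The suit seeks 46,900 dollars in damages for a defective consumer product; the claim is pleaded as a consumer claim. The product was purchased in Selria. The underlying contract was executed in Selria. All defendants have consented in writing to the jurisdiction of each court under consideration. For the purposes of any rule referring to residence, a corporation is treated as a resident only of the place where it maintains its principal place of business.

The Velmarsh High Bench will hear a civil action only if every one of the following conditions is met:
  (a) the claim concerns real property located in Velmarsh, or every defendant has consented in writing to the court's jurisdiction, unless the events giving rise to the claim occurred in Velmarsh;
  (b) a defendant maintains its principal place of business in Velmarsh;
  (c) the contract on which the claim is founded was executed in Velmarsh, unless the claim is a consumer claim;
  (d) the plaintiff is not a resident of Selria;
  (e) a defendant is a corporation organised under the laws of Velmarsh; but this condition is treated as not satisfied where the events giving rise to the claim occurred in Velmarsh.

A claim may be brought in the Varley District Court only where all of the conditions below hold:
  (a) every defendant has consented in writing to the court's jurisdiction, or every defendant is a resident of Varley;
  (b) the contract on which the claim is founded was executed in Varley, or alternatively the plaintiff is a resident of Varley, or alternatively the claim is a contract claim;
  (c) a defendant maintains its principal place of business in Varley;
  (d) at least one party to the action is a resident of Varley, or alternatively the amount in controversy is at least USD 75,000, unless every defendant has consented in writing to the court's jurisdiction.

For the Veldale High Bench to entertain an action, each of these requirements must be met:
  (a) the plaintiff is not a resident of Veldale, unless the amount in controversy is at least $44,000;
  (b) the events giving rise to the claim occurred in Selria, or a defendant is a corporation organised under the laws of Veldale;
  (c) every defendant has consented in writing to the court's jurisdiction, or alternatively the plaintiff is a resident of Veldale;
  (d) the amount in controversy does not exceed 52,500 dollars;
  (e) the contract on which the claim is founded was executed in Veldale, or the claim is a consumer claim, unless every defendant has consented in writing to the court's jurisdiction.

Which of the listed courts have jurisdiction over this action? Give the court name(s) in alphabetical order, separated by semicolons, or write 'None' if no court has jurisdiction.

the Veldale High Bench

The Velmarsh High Bench:
  (a) Every defendant has filed written consent — that alternative is enough. Condition met.
  (b) The corporate defendant(s) have their principal place of business in Selria, not Velmarsh. Not met.
  (c) The contract was executed in Selria, not Velmarsh. But the claim is a consumer claim, and the 'unless' clause therefore excuses the requirement. Met.
  (d) The plaintiff resides in Varley, which is not Selria. Met.
  (e) Esparza Trading is organised under the laws of Velmarsh. And the carve-out is inapplicable — the operative events occurred in Selria, not Velmarsh. Satisfied.
  → Not every requirement is met — no jurisdiction.
The Varley District Court:
  (a) Every defendant has filed written consent, so one alternative holds. Condition met.
  (b) The plaintiff resides in Varley, which satisfies one of the alternatives. Condition met.
  (c) The corporate defendant(s) have their principal place of business in Selria, not Varley. Fails.
  (d) Emil Kessit resides in Varley, so this disjunct is met. Satisfied.
  → No jurisdiction.
The Veldale High Bench:
  (a) The plaintiff resides in Varley, which is not Veldale. Met.
  (b) The operative events occurred in Selria, so one alternative holds. Satisfied.
  (c) Every defendant has filed written consent, so this disjunct is met. Condition met.
  (d) The amount in controversy is USD 46,900, within the 52,500 dollars ceiling. Met.
  (e) The claim is a consumer claim, so this disjunct is met. Satisfied.
  → Every requirement is satisfied — jurisdiction.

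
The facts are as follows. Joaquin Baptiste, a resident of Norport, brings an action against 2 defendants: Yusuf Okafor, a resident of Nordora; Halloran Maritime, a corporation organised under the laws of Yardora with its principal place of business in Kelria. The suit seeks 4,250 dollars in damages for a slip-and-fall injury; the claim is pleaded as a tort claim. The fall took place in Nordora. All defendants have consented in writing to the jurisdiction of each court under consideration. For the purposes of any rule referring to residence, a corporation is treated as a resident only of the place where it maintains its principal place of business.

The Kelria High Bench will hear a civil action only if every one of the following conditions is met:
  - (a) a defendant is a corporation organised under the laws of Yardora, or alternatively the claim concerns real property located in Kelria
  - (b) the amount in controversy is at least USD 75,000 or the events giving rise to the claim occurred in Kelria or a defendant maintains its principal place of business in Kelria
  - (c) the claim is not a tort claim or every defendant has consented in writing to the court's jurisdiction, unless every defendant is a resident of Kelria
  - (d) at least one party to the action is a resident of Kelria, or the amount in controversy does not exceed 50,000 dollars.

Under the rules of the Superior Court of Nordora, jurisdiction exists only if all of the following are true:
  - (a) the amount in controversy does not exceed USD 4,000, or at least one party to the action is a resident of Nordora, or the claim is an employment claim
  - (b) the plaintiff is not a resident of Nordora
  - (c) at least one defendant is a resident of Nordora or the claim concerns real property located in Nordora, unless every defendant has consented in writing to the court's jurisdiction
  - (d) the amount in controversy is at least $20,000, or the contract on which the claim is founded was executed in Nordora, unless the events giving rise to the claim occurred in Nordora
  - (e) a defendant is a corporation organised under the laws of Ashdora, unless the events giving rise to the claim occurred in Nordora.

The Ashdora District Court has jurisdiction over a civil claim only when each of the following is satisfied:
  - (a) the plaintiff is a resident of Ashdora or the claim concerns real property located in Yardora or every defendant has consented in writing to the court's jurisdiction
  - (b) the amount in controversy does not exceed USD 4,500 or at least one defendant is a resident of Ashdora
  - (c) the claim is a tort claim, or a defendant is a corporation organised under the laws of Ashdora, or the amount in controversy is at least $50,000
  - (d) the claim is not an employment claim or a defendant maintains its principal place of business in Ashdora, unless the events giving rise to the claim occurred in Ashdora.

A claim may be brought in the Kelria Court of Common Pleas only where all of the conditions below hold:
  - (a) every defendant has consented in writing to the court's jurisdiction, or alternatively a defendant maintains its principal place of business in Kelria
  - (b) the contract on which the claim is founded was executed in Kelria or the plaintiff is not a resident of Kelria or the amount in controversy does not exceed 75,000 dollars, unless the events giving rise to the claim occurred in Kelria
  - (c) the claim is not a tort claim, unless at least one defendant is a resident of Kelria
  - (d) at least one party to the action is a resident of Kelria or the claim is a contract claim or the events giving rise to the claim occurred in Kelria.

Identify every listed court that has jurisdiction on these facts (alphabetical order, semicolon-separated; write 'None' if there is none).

The Kelria High Bench:
  (a) Halloran Maritime is organised under the laws of Yardora — that alternative is enough. Met.
  (b) Halloran Maritime has its principal place of business in Kelria — that alternative is enough. Met.
  (c) Every defendant has filed written consent, so one alternative holds. Condition met.
  (d) Halloran Maritime resides in Kelria, so one alternative holds. Satisfied.
  → The court has jurisdiction.
The Superior Court of Nordora:
  (a) Yusuf Okafor resides in Nordora — that alternative is enough. Satisfied.
  (b) The plaintiff resides in Norport, which is not Nordora. Condition met.
  (c) Yusuf Okafor resides in Nordora, which satisfies one of the alternatives. Met.
  (d) The amount in controversy is USD 4,250, below the USD 20,000 floor; no contract (and hence no place of execution) is alleged — every alternative fails. However, the operative events occurred in Nordora, so the 'unless' proviso supplies this condition. Satisfied.
  (e) The corporate defendant(s) are organised in Yardora, not Ashdora. However, the operative events occurred in Nordora, so the 'unless' proviso supplies this condition. Condition met.
  → All conditions met; jurisdiction exists.
The Ashdora District Court:
  (a) Every defendant has filed written consent, so one alternative holds. Satisfied.
  (b) The amount in controversy is 4,250 dollars, within the USD 4,500 ceiling, so one alternative holds. Condition met.
  (c) The claim is a tort claim, which satisfies one of the alternatives. Met.
  (d) The claim is a tort claim, not an employment claim — that alternative is enough. Met.
  → Every requirement is satisfied — jurisdiction.
The Kelria Court of Common Pleas:
  (a) Every defendant has filed written consent, so one alternative holds. Satisfied.
  (b) The plaintiff resides in Norport, which is not Kelria, so this disjunct is met. Met.
  (c) The claim is a tort claim. But Halloran Maritime resides in Kelria, and the 'unless' clause therefore excuses the requirement. Met.
  (d) Halloran Maritime resides in Kelria, which satisfies one of the alternatives. Condition met.
  → The court has jurisdiction.

the Ashdora District Court; the Kelria Court of Common Pleas; the Kelria High Bench; the Superior Court of Nordora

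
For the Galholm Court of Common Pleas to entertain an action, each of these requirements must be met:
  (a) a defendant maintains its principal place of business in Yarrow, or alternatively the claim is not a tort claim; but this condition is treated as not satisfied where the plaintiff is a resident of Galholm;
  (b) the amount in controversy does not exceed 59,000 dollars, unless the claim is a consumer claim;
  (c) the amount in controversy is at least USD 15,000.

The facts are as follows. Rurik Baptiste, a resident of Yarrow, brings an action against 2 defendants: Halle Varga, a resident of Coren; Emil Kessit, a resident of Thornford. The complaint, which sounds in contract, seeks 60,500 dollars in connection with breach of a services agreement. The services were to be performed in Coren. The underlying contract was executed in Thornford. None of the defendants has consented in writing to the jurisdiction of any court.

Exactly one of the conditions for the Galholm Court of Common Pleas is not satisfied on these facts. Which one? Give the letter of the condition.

The Galholm Court of Common Pleas:
  (a) The claim is a contract claim, not a tort claim, so one alternative holds. The exception is not triggered, since the plaintiff resides in Yarrow, not Galholm. Condition met.
  (b) The amount in controversy is USD 60,500, above the USD 59,000 ceiling. The proviso offers no rescue either, since the claim is a contract claim, not a consumer claim. Not met.
  (c) The amount in controversy is USD 60,500, which meets the 15,000 dollars floor. Met.
Only condition (b) fails.

(b)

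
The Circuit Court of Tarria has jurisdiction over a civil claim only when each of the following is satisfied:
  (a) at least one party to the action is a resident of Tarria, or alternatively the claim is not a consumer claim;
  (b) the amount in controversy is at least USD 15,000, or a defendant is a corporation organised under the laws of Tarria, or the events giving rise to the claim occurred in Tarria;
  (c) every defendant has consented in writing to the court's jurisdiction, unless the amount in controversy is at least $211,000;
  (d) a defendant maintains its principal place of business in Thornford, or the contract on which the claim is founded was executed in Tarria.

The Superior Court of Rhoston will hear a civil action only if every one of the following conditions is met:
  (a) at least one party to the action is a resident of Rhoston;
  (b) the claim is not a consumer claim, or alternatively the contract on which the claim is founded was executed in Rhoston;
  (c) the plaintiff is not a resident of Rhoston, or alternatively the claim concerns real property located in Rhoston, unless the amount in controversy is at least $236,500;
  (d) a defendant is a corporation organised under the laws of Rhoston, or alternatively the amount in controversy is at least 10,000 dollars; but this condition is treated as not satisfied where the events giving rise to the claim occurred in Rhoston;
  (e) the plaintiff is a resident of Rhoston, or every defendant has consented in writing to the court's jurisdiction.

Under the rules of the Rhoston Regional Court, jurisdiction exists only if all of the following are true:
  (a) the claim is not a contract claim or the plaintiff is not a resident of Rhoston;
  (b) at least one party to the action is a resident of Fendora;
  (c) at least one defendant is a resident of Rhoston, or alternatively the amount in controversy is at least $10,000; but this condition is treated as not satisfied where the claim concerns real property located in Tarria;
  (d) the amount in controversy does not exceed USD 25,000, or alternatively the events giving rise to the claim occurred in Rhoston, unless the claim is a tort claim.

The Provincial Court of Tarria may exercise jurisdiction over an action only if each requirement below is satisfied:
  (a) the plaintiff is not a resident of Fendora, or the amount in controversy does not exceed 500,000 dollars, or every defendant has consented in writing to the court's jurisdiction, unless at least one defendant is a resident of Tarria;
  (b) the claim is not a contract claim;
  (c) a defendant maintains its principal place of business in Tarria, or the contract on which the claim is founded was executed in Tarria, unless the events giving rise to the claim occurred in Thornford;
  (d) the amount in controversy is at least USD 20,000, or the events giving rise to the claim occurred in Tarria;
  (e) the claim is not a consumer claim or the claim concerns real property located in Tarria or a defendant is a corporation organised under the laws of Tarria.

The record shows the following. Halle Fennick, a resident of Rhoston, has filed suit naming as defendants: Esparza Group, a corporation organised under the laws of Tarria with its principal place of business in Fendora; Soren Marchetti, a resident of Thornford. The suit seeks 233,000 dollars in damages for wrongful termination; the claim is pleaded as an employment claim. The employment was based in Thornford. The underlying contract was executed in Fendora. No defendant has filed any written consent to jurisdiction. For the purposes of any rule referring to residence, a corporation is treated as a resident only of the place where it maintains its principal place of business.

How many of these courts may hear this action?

1

The Circuit Court of Tarria:
  (a) The claim is an employment claim, not a consumer claim, so one alternative holds. Condition met.
  (b) The amount in controversy is USD 233,000, which meets the USD 15,000 floor — that alternative is enough. Satisfied.
  (c) No such written consent has been filed. The proviso rescues it, though: the amount in controversy is USD 233,000, which meets the USD 211,000 floor. Met.
  (d) The corporate defendant(s) have their principal place of business in Fendora, not Thornford; the contract was executed in Fendora, not Tarria — no alternative holds. Not satisfied.
  → No jurisdiction.
The Superior Court of Rhoston:
  (a) Halle Fennick resides in Rhoston. Satisfied.
  (b) The claim is an employment claim, not a consumer claim, so this disjunct is met. Condition met.
  (c) The plaintiff resides in Rhoston; the claim does not concern real property — every alternative fails. The proviso offers no rescue either, since the amount in controversy is $233,000, below the USD 236,500 floor. Not met.
  (d) The amount in controversy is 233,000 dollars, which meets the $10,000 floor, so one alternative holds. The carve-out does not apply: the operative events occurred in Thornford, not Rhoston. Satisfied.
  (e) The plaintiff resides in Rhoston, which satisfies one of the alternatives. Met.
  → The court lacks jurisdiction.
The Rhoston Regional Court:
  (a) The claim is an employment claim, not a contract claim — that alternative is enough. Satisfied.
  (b) Esparza Group resides in Fendora. Condition met.
  (c) The amount in controversy is $233,000, which meets the USD 10,000 floor, which satisfies one of the alternatives. The carve-out does not apply: the claim does not concern real property. Condition met.
  (d) The amount in controversy is 233,000 dollars, above the 25,000 dollars ceiling; the operative events occurred in Thornford, not Rhoston — none of the alternatives is met. The proviso offers no rescue either, since the claim is an employment claim, not a tort claim. Fails.
  → At least one condition fails; no jurisdiction.
The Provincial Court of Tarria:
  (a) The plaintiff resides in Rhoston, which is not Fendora, so this disjunct is met. Condition met.
  (b) The claim is an employment claim, not a contract claim. Satisfied.
  (c) The corporate defendant(s) have their principal place of business in Fendora, not Tarria; the contract was executed in Fendora, not Tarria — every alternative fails. However, the operative events occurred in Thornford, so the 'unless' proviso supplies this condition. Met.
  (d) The amount in controversy is USD 233,000, which meets the USD 20,000 floor, which satisfies one of the alternatives. Satisfied.
  (e) The claim is an employment claim, not a consumer claim, so one alternative holds. Met.
  → The court has jurisdiction.
Courts with jurisdiction: the Provincial Court of Tarria — 1 in total.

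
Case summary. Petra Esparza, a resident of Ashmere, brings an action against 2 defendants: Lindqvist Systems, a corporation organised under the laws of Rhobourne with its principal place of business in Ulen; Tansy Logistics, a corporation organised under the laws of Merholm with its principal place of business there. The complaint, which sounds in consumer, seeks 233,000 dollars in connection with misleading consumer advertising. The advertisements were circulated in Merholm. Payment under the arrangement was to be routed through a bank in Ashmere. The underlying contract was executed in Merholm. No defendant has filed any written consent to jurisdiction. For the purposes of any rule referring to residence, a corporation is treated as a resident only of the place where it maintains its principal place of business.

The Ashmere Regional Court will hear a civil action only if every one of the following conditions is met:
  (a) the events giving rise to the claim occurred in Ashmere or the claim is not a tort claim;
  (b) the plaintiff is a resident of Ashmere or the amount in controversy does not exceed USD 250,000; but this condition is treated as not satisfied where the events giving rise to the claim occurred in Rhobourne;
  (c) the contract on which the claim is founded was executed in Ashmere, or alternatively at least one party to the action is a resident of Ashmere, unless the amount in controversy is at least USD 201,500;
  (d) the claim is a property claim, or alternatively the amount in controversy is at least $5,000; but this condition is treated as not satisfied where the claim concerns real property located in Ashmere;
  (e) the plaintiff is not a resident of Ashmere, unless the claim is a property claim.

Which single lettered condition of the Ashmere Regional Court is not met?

(e)

The Ashmere Regional Court:
  (a) The claim is a consumer claim, not a tort claim — that alternative is enough. Condition met.
  (b) The plaintiff resides in Ashmere — that alternative is enough. And the carve-out is inapplicable — the operative events occurred in Merholm, not Rhobourne. Met.
  (c) Petra Esparza resides in Ashmere, so this disjunct is met. Satisfied.
  (d) The amount in controversy is USD 233,000, which meets the USD 5,000 floor — that alternative is enough. And the carve-out is inapplicable — the claim does not concern real property. Satisfied.
  (e) The plaintiff resides in Ashmere. Nor does the 'unless' clause help: the claim is a consumer claim, not a property claim. Not met.
Only condition (e) fails.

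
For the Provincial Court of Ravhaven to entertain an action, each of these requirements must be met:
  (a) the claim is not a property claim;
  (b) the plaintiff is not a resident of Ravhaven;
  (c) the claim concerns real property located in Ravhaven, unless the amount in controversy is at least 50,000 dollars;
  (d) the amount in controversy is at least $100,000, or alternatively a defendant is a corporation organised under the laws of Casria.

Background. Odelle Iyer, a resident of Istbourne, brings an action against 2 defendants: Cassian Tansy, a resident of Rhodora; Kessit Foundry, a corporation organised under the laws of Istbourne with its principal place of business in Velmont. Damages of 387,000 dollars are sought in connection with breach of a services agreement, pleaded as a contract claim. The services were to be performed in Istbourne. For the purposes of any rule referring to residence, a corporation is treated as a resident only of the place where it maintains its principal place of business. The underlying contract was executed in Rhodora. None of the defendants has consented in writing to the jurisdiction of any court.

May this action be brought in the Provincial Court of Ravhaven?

Yes

The Provincial Court of Ravhaven:
  (a) The claim is a contract claim, not a property claim. Met.
  (b) The plaintiff resides in Istbourne, which is not Ravhaven. Satisfied.
  (c) The claim does not concern real property. However, the amount in controversy is $387,000, which meets the 50,000 dollars floor, so the 'unless' proviso supplies this condition. Condition met.
  (d) The amount in controversy is $387,000, which meets the $100,000 floor, which satisfies one of the alternatives. Condition met.
  → All conditions met; jurisdiction exists.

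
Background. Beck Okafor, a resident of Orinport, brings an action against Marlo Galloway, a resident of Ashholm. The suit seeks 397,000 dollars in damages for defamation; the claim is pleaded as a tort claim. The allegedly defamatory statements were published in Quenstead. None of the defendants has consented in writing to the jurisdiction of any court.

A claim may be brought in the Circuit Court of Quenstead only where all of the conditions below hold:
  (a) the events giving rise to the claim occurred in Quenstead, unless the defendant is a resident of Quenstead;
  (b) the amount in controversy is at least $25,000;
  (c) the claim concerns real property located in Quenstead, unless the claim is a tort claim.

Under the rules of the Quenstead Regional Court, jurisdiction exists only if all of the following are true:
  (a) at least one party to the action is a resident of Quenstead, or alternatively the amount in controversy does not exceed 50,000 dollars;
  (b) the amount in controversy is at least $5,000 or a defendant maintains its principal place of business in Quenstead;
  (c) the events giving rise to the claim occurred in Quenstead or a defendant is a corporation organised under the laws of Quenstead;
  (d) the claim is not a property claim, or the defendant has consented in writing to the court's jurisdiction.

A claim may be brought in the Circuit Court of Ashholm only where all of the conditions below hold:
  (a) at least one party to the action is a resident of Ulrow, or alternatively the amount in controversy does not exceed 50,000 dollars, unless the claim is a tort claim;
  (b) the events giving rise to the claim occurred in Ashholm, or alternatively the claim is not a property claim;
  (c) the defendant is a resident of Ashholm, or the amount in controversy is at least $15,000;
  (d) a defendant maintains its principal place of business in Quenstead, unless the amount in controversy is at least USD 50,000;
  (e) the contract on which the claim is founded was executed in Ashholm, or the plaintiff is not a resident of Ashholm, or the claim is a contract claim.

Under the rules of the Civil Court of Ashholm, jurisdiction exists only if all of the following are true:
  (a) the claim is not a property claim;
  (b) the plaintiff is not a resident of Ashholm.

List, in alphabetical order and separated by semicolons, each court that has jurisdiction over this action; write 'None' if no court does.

the Circuit Court of Ashholm; the Circuit Court of Quenstead; the Civil Court of Ashholm

The Circuit Court of Quenstead:
  (a) The operative events occurred in Quenstead. Satisfied.
  (b) The amount in controversy is 397,000 dollars, which meets the $25,000 floor. Condition met.
  (c) The claim does not concern real property. The proviso rescues it, though: the claim is a tort claim. Met.
  → All conditions met; jurisdiction exists.
The Quenstead Regional Court:
  (a) No party resides in Quenstead; the amount in controversy is $397,000, above the 50,000 dollars ceiling — none of the alternatives is met. Condition not met.
  (b) The amount in controversy is 397,000 dollars, which meets the USD 5,000 floor, which satisfies one of the alternatives. Satisfied.
  (c) The operative events occurred in Quenstead — that alternative is enough. Condition met.
  (d) The claim is a tort claim, not a property claim — that alternative is enough. Met.
  → The court lacks jurisdiction.
The Circuit Court of Ashholm:
  (a) No party resides in Ulrow; the amount in controversy is $397,000, above the $50,000 ceiling — no alternative holds. The proviso rescues it, though: the claim is a tort claim. Met.
  (b) The claim is a tort claim, not a property claim, so this disjunct is met. Condition met.
  (c) The defendant resides in Ashholm, so one alternative holds. Met.
  (d) No defendant is a corporation. The proviso rescues it, though: the amount in controversy is $397,000, which meets the USD 50,000 floor. Met.
  (e) The plaintiff resides in Orinport, which is not Ashholm — that alternative is enough. Condition met.
  → Jurisdiction lies.
The Civil Court of Ashholm:
  (a) The claim is a tort claim, not a property claim. Met.
  (b) The plaintiff resides in Orinport, which is not Ashholm. Satisfied.
  → Jurisdiction lies.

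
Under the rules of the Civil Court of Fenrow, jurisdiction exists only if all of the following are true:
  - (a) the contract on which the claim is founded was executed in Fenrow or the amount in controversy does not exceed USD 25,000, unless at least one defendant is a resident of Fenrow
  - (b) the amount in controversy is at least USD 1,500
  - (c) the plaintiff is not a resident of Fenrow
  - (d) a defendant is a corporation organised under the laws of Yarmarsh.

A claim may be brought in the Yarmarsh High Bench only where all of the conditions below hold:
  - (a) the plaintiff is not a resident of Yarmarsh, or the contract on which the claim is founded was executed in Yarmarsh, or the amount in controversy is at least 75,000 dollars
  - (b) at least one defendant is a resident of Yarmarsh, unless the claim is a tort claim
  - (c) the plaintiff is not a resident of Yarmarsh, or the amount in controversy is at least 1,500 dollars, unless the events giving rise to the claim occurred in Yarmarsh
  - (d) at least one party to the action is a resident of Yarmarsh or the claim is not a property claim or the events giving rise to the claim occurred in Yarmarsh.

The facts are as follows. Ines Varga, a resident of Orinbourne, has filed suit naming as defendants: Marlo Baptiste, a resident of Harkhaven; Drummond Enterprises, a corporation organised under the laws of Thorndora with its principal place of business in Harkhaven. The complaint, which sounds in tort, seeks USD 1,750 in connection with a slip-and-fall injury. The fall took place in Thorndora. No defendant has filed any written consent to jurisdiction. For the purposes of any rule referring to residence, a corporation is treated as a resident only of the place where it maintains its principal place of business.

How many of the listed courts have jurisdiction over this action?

The Civil Court of Fenrow:
  (a) The amount in controversy is $1,750, within the $25,000 ceiling — that alternative is enough. Satisfied.
  (b) The amount in controversy is USD 1,750, which meets the USD 1,500 floor. Satisfied.
  (c) The plaintiff resides in Orinbourne, which is not Fenrow. Condition met.
  (d) The corporate defendant(s) are organised in Thorndora, not Yarmarsh. Fails.
  → Not every requirement is met — no jurisdiction.
The Yarmarsh High Bench:
  (a) The plaintiff resides in Orinbourne, which is not Yarmarsh, so one alternative holds. Met.
  (b) No defendant resides in Yarmarsh (they reside in Harkhaven, Harkhaven). However, the claim is a tort claim, so the 'unless' proviso supplies this condition. Condition met.
  (c) The plaintiff resides in Orinbourne, which is not Yarmarsh — that alternative is enough. Satisfied.
  (d) The claim is a tort claim, not a property claim, so this disjunct is met. Met.
  → Jurisdiction lies.
Courts with jurisdiction: the Yarmarsh High Bench — 1 in total.

1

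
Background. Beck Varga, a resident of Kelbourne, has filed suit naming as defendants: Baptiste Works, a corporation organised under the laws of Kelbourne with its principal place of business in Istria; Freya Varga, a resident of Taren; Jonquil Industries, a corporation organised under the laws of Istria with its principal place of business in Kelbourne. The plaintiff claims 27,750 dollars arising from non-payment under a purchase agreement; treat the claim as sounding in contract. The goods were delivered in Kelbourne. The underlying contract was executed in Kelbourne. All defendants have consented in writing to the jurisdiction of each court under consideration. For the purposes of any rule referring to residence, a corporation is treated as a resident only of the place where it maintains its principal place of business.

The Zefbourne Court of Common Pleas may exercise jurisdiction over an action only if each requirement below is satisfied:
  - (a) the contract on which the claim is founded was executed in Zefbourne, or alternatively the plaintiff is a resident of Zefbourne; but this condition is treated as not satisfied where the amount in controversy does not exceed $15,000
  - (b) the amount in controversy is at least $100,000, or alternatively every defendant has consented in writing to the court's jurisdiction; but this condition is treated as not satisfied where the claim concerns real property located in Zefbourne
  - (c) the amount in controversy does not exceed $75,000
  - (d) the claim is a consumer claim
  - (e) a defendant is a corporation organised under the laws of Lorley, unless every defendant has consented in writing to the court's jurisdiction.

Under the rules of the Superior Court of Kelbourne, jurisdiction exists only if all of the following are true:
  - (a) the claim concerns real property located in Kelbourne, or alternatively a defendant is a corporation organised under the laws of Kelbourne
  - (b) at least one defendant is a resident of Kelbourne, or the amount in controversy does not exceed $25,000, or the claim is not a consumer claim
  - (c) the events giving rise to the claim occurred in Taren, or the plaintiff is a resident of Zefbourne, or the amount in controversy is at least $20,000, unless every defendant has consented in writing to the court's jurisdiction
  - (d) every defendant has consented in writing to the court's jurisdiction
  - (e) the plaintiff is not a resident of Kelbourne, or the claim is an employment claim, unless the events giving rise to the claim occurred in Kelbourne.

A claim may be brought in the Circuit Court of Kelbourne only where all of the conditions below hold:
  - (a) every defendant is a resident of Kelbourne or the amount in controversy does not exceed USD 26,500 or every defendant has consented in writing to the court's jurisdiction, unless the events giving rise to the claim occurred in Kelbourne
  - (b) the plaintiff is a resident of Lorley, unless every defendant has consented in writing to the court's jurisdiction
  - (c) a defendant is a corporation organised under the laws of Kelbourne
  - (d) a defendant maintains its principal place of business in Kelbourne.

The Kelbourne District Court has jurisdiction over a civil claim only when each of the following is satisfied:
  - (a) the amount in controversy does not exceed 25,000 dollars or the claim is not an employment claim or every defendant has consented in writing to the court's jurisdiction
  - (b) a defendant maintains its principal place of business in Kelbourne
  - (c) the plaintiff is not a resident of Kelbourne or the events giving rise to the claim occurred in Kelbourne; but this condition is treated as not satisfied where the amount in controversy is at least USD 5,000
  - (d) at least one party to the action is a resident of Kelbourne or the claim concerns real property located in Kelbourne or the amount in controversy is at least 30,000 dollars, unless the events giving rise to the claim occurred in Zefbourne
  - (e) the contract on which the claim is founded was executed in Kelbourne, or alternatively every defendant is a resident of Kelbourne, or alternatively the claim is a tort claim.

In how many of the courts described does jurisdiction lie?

The Zefbourne Court of Common Pleas:
  (a) The contract was executed in Kelbourne, not Zefbourne; the plaintiff resides in Kelbourne, not Zefbourne — no alternative holds. Not satisfied.
  (b) Every defendant has filed written consent, which satisfies one of the alternatives. The exception is not triggered, since the claim does not concern real property. Satisfied.
  (c) The amount in controversy is USD 27,750, within the 75,000 dollars ceiling. Satisfied.
  (d) The claim is a contract claim, not a consumer claim. Condition not met.
  (e) The corporate defendant(s) are organised in Istria, Kelbourne, not Lorley. The proviso rescues it, though: every defendant has filed written consent. Met.
  → The court lacks jurisdiction.
The Superior Court of Kelbourne:
  (a) Baptiste Works is organised under the laws of Kelbourne — that alternative is enough. Condition met.
  (b) Jonquil Industries resides in Kelbourne — that alternative is enough. Met.
  (c) The amount in controversy is 27,750 dollars, which meets the USD 20,000 floor, which satisfies one of the alternatives. Condition met.
  (d) Every defendant has filed written consent. Met.
  (e) The plaintiff resides in Kelbourne; the claim is a contract claim, not an employment claim — none of the alternatives is met. But the operative events occurred in Kelbourne, and the 'unless' clause therefore excuses the requirement. Satisfied.
  → All conditions met; jurisdiction exists.
The Circuit Court of Kelbourne:
  (a) Every defendant has filed written consent — that alternative is enough. Satisfied.
  (b) The plaintiff resides in Kelbourne, not Lorley. The proviso rescues it, though: every defendant has filed written consent. Satisfied.
  (c) Baptiste Works is organised under the laws of Kelbourne. Satisfied.
  (d) Jonquil Industries has its principal place of business in Kelbourne. Met.
  → The court has jurisdiction.
The Kelbourne District Court:
  (a) The claim is a contract claim, not an employment claim, which satisfies one of the alternatives. Satisfied.
  (b) Jonquil Industries has its principal place of business in Kelbourne. Condition met.
  (c) The operative events occurred in Kelbourne, so this disjunct is met. However, the amount in controversy is 27,750 dollars, which meets the 5,000 dollars floor, which falls within the stated exception and so defeats the condition. Not met.
  (d) Beck Varga resides in Kelbourne, so this disjunct is met. Satisfied.
  (e) The contract was executed in Kelbourne — that alternative is enough. Met.
  → The court lacks jurisdiction.
Courts with jurisdiction: the Superior Court of Kelbourne, the Circuit Court of Kelbourne — 2 in total.

2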